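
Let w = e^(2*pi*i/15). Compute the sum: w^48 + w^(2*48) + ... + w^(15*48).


Step 1: The sum sum_{j=1}^{n} w^(k*j) equals n if n | k, else 0.
Step 2: Here n = 15, k = 48
Step 3: Does n divide k? 15 | 48 -> False
Step 4: Sum = 0

0


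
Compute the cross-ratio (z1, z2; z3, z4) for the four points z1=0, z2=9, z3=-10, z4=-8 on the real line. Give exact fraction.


Step 1: (z1-z3)(z2-z4) = 10 * 17 = 170
Step 2: (z1-z4)(z2-z3) = 8 * 19 = 152
Step 3: Cross-ratio = 170/152 = 85/76

85/76


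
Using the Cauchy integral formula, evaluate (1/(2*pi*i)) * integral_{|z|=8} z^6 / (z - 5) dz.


Step 1: f(z) = z^6, a = 5 is inside |z| = 8
Step 2: By Cauchy integral formula: (1/(2pi*i)) * integral = f(a)
Step 3: f(5) = 5^6 = 15625

15625


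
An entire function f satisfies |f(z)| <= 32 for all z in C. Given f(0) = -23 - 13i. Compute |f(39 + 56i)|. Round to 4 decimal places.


Step 1: By Liouville's theorem, a bounded entire function is constant.
Step 2: f(z) = f(0) = -23 - 13i for all z.
Step 3: |f(w)| = |-23 - 13i| = sqrt(529 + 169)
Step 4: = 26.4197

26.4197


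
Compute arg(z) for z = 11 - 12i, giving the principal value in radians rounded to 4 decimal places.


Step 1: z = 11 - 12i
Step 2: arg(z) = atan2(-12, 11)
Step 3: arg(z) = -0.8288

-0.8288


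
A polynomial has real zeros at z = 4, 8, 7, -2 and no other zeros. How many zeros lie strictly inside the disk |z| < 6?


Step 1: Check each root:
  z = 4: |4| = 4 < 6
  z = 8: |8| = 8 >= 6
  z = 7: |7| = 7 >= 6
  z = -2: |-2| = 2 < 6
Step 2: Count = 2

2


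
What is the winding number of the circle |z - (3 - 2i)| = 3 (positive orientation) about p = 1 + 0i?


Step 1: Center c = (3, -2), radius = 3
Step 2: |p - c|^2 = (-2)^2 + 2^2 = 8
Step 3: r^2 = 9
Step 4: |p-c| < r so winding number = 1

1


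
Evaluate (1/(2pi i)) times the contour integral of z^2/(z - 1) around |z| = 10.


Step 1: f(z) = z^2, a = 1 is inside |z| = 10
Step 2: By Cauchy integral formula: (1/(2pi*i)) * integral = f(a)
Step 3: f(1) = 1^2 = 1

1


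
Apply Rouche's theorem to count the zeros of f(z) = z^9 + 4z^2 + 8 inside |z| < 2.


Step 1: On |z| = 2 the three terms have sizes |z^9| = 2^9 = 512, |4z^2| = 4*2^2 = 16, |8| = 8
Step 2: The dominant term is g(z) = z^9; let h(z) = 4z^2 + 8 so f = g + h
Step 3: On |z| = 2: |g| = 512 and |h| <= 16 + 8 = 24
Step 4: Since 512 > 24, |h| < |g| on |z| = 2, so by Rouche f has the same number of zeros as g inside |z| < 2
Step 5: g(z) = z^9 has 9 zeros (all at the origin) inside |z| < 2. Answer = 9

9


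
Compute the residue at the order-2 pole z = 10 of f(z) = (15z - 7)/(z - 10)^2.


Step 1: Pole of order 2 at z = 10
Step 2: Res = lim d/dz [(z - 10)^2 * f(z)] as z -> 10
Step 3: (z - 10)^2 * f(z) = 15z - 7
Step 4: d/dz[15z - 7] = 15

15


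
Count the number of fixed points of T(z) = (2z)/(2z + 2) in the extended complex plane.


Step 1: Fixed points satisfy T(z) = z
Step 2: 2z^2 = 0
Step 3: Discriminant = 0^2 - 4*2*0 = 0
Step 4: Number of fixed points = 1

1


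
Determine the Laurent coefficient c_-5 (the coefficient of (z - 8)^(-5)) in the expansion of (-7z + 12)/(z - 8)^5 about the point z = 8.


Step 1: Write the numerator in powers of (z - 8): -7z + 12 = -7(z - 8) + (-7*8 + 12) = -7(z - 8) - 44
Step 2: Divide by (z - 8)^5: f(z) = -44(z - 8)^(-5) - 7(z - 8)^(-4)
Step 3: This finite sum is the Laurent series of f about z = 8.
Step 4: Coefficient of (z - 8)^(-5) = -7*8 + 12 = -44

-44


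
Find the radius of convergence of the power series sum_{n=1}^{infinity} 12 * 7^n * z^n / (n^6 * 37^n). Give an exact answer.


Step 1: General term a_n = 12 * 7^n / (n^6 * 37^n)
Step 2: By the root test, |a_n|^(1/n) = 12^(1/n) * 7 / (n^(6/n) * 37) -> 7/37 as n -> infinity (since 12^(1/n) -> 1 and n^(6/n) -> 1)
Step 3: R = 1/lim|a_n|^(1/n) = 37/7

37/7


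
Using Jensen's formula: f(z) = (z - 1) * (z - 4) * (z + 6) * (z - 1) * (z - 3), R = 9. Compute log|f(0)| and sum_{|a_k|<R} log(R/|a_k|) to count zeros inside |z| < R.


Jensen's formula: (1/2pi)*integral log|f(Re^it)|dt = log|f(0)| + sum_{|a_k|<R} log(R/|a_k|)
Step 1: f(0) = (-1) * (-4) * 6 * (-1) * (-3) = 72
Step 2: log|f(0)| = log|1| + log|4| + log|-6| + log|1| + log|3| = 4.2767
Step 3: Zeros inside |z| < 9: 1, 4, -6, 1, 3
Step 4: Jensen sum = log(9/1) + log(9/4) + log(9/6) + log(9/1) + log(9/3) = 6.7095
Step 5: n(R) = number of terms in the Jensen sum = count of zeros inside |z| < 9 = 5

5


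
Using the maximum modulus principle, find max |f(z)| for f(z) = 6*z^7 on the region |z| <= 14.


Step 1: On |z| = 14, |f(z)| = 6 * |z|^7 = 6 * 14^7
Step 2: By maximum modulus principle, maximum is on boundary.
Step 3: Maximum = 6 * 105413504 = 632481024

632481024


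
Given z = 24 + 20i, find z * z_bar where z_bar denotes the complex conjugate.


Step 1: conj(z) = 24 - 20i
Step 2: z * conj(z) = 24^2 + 20^2
Step 3: = 576 + 400 = 976

976


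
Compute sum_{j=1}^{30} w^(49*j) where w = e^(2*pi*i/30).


Step 1: The sum sum_{j=1}^{n} w^(k*j) equals n if n | k, else 0.
Step 2: Here n = 30, k = 49
Step 3: Does n divide k? 30 | 49 -> False
Step 4: Sum = 0

0


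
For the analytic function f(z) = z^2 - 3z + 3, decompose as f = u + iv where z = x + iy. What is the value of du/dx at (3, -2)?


Step 1: f(z) = (x+iy)^2 - 3(x+iy) + 3
Step 2: u = (x^2 - y^2) - 3x + 3
Step 3: u_x = 2x - 3
Step 4: At (3, -2): u_x = 6 - 3 = 3

3


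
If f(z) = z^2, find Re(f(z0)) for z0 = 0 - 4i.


Step 1: z0 = 0 - 4i
Step 2: z0^2 = 0^2 - (-4)^2 + 0i
Step 3: real part = 0 - 16 = -16

-16


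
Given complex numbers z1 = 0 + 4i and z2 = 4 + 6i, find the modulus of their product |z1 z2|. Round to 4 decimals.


Step 1: |z1| = sqrt(0^2 + 4^2) = sqrt(16)
Step 2: |z2| = sqrt(4^2 + 6^2) = sqrt(52)
Step 3: |z1*z2| = |z1|*|z2| = sqrt(16) * sqrt(52) = sqrt(16 * 52) = sqrt(832)
Step 4: = 28.8444

28.8444


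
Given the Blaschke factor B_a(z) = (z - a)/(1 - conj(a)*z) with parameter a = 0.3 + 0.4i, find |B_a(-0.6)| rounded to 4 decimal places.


Step 1: Numerator z0 - a = -0.6 - (0.3 + 0.4i) = -0.9 - 0.4i
Step 2: Denominator 1 - conj(a)*z0 = 1 - (0.3 - 0.4i)*(-0.6) = 1.18 - 0.24i
Step 3: |z0 - a|^2 = (-0.9)^2 + (-0.4)^2 = 0.97; |1 - conj(a)*z0|^2 = 1.18^2 + (-0.24)^2 = 1.45
Step 4: |B_a(-0.6)| = sqrt(0.97 / 1.45) = sqrt(0.668966)
Step 5: = 0.8179

0.8179


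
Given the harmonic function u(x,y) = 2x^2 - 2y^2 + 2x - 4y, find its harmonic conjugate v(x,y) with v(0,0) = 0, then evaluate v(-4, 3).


Step 1: v_x = -u_y = 4y + 4
Step 2: v_y = u_x = 4x + 2
Step 3: v = 4xy + 4x + 2y + C
Step 4: v(0,0) = 0 => C = 0
Step 5: v(-4, 3) = -58

-58


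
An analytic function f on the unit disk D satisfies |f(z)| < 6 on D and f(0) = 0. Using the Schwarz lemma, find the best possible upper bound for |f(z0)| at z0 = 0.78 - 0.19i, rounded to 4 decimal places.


Step 1: g = f/6 maps D -> D with g(0) = 0, so by the Schwarz lemma |g(z)| <= |z|, i.e. |f(z)| <= 6|z|; this is sharp (f(z) = 6z).
Step 2: |z0|^2 = 0.78^2 + (-0.19)^2 = 0.6445
Step 3: |z0| = sqrt(0.6445) = 0.802808
Step 4: Best bound = 6 * |z0| = 6 * 0.802808 = 4.8168

4.8168


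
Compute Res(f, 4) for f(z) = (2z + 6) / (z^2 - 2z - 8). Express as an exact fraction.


Step 1: Q(z) = z^2 - 2z - 8 = (z - 4)(z + 2)
Step 2: Q'(z) = 2z - 2
Step 3: Q'(4) = 6, P(4) = 14
Step 4: Res = P(4)/Q'(4) = 14/6 = 7/3

7/3


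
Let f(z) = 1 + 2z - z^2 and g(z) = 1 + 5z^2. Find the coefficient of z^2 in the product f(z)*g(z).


Step 1: z^2 term in f*g comes from: (1)*(5z^2) + (2z)*(0) + (-z^2)*(1)
Step 2: = 5 + 0 - 1
Step 3: = 4

4


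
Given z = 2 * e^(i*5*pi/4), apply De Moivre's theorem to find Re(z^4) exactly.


Step 1: By De Moivre's theorem, z^4 = 2^4 * e^(i*4*5*pi/4) = 16 * (cos(5*pi) + i*sin(5*pi))
Step 2: |z|^4 = 2^4 = 16
Step 3: Reduce the angle mod 2*pi: 5*pi - 4*pi = pi
Step 4: cos(pi) = -1
Step 5: Re(z^4) = 16 * (-1) = -16

-16


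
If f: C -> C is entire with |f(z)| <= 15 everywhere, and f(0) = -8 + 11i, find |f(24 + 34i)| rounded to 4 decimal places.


Step 1: By Liouville's theorem, a bounded entire function is constant.
Step 2: f(z) = f(0) = -8 + 11i for all z.
Step 3: |f(w)| = |-8 + 11i| = sqrt(64 + 121)
Step 4: = 13.6015

13.6015


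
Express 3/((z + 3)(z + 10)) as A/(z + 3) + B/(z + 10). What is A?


Step 1: Multiply both sides by (z + 3) and set z = -3
Step 2: A = 3 / (-3 + 10)
Step 3: A = 3 / 7
Step 4: A = 3/7

3/7


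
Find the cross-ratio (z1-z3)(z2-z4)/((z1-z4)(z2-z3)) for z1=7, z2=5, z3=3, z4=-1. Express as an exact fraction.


Step 1: (z1-z3)(z2-z4) = 4 * 6 = 24
Step 2: (z1-z4)(z2-z3) = 8 * 2 = 16
Step 3: Cross-ratio = 24/16 = 3/2

3/2


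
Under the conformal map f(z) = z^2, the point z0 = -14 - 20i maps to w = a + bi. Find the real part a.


Step 1: z0 = -14 - 20i
Step 2: z0^2 = (-14)^2 - (-20)^2 + 560i
Step 3: real part = 196 - 400 = -204

-204


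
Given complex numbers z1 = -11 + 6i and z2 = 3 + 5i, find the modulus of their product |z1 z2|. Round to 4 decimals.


Step 1: |z1| = sqrt((-11)^2 + 6^2) = sqrt(157)
Step 2: |z2| = sqrt(3^2 + 5^2) = sqrt(34)
Step 3: |z1*z2| = |z1|*|z2| = sqrt(157) * sqrt(34) = sqrt(157 * 34) = sqrt(5338)
Step 4: = 73.0616

73.0616


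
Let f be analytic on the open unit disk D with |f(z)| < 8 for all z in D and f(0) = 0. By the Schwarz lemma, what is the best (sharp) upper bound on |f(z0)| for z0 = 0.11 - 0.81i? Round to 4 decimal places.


Step 1: g = f/8 maps D -> D with g(0) = 0, so by the Schwarz lemma |g(z)| <= |z|, i.e. |f(z)| <= 8|z|; this is sharp (f(z) = 8z).
Step 2: |z0|^2 = 0.11^2 + (-0.81)^2 = 0.6682
Step 3: |z0| = sqrt(0.6682) = 0.817435
Step 4: Best bound = 8 * |z0| = 8 * 0.817435 = 6.5395

6.5395


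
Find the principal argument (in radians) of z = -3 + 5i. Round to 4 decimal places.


Step 1: z = -3 + 5i
Step 2: arg(z) = atan2(5, -3)
Step 3: arg(z) = 2.1112

2.1112


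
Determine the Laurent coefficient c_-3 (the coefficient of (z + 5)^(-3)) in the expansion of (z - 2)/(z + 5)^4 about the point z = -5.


Step 1: Write the numerator in powers of (z + 5): z - 2 = (z + 5) + (1*(-5) - 2) = (z + 5) - 7
Step 2: Divide by (z + 5)^4: f(z) = -7(z + 5)^(-4) + (z + 5)^(-3)
Step 3: This finite sum is the Laurent series of f about z = -5.
Step 4: Coefficient of (z + 5)^(-3) = coefficient of (z + 5) in the re-centred numerator = 1

1


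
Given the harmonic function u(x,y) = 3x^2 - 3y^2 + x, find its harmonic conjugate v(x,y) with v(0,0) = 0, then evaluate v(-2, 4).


Step 1: v_x = -u_y = 6y + 0
Step 2: v_y = u_x = 6x + 1
Step 3: v = 6xy + y + C
Step 4: v(0,0) = 0 => C = 0
Step 5: v(-2, 4) = -44

-44


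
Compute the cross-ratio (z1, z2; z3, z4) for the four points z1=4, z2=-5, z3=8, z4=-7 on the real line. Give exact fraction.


Step 1: (z1-z3)(z2-z4) = (-4) * 2 = -8
Step 2: (z1-z4)(z2-z3) = 11 * (-13) = -143
Step 3: Cross-ratio = 8/143 = 8/143

8/143


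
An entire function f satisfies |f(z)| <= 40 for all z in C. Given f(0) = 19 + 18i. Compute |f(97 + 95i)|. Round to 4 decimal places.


Step 1: By Liouville's theorem, a bounded entire function is constant.
Step 2: f(z) = f(0) = 19 + 18i for all z.
Step 3: |f(w)| = |19 + 18i| = sqrt(361 + 324)
Step 4: = 26.1725

26.1725


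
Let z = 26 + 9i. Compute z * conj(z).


Step 1: conj(z) = 26 - 9i
Step 2: z * conj(z) = 26^2 + 9^2
Step 3: = 676 + 81 = 757

757


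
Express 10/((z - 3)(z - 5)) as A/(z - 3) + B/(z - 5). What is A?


Step 1: Multiply both sides by (z - 3) and set z = 3
Step 2: A = 10 / (3 - 5)
Step 3: A = 10 / (-2)
Step 4: A = -5

-5


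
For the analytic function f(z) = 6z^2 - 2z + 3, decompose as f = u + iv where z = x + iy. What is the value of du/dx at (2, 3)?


Step 1: f(z) = 6(x+iy)^2 - 2(x+iy) + 3
Step 2: u = 6(x^2 - y^2) - 2x + 3
Step 3: u_x = 12x - 2
Step 4: At (2, 3): u_x = 24 - 2 = 22

22


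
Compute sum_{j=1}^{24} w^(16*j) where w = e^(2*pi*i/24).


Step 1: The sum sum_{j=1}^{n} w^(k*j) equals n if n | k, else 0.
Step 2: Here n = 24, k = 16
Step 3: Does n divide k? 24 | 16 -> False
Step 4: Sum = 0

0


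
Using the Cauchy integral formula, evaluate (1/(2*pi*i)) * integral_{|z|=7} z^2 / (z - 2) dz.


Step 1: f(z) = z^2, a = 2 is inside |z| = 7
Step 2: By Cauchy integral formula: (1/(2pi*i)) * integral = f(a)
Step 3: f(2) = 2^2 = 4

4


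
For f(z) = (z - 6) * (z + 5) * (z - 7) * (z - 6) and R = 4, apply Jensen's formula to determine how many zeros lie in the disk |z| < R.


Jensen's formula: (1/2pi)*integral log|f(Re^it)|dt = log|f(0)| + sum_{|a_k|<R} log(R/|a_k|)
Step 1: f(0) = (-6) * 5 * (-7) * (-6) = -1260
Step 2: log|f(0)| = log|6| + log|-5| + log|7| + log|6| = 7.1389
Step 3: Zeros inside |z| < 4: none
Step 4: Jensen sum = (empty sum) = 0
Step 5: n(R) = number of terms in the Jensen sum = count of zeros inside |z| < 4 = 0

0


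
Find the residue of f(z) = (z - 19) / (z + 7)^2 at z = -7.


Step 1: Pole of order 2 at z = -7
Step 2: Res = lim d/dz [(z + 7)^2 * f(z)] as z -> -7
Step 3: (z + 7)^2 * f(z) = z - 19
Step 4: d/dz[z - 19] = 1

1


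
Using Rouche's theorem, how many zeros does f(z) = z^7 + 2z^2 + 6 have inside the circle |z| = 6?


Step 1: On |z| = 6 the three terms have sizes |z^7| = 6^7 = 279936, |2z^2| = 2*6^2 = 72, |6| = 6
Step 2: The dominant term is g(z) = z^7; let h(z) = 2z^2 + 6 so f = g + h
Step 3: On |z| = 6: |g| = 279936 and |h| <= 72 + 6 = 78
Step 4: Since 279936 > 78, |h| < |g| on |z| = 6, so by Rouche f has the same number of zeros as g inside |z| < 6
Step 5: g(z) = z^7 has 7 zeros (all at the origin) inside |z| < 6. Answer = 7

7


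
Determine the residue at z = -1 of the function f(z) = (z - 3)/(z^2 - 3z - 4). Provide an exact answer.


Step 1: Q(z) = z^2 - 3z - 4 = (z + 1)(z - 4)
Step 2: Q'(z) = 2z - 3
Step 3: Q'(-1) = -5, P(-1) = -4
Step 4: Res = P(-1)/Q'(-1) = -4/(-5) = 4/5

4/5


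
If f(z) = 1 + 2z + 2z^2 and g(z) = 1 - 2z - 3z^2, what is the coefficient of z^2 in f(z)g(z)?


Step 1: z^2 term in f*g comes from: (1)*(-3z^2) + (2z)*(-2z) + (2z^2)*(1)
Step 2: = -3 - 4 + 2
Step 3: = -5

-5


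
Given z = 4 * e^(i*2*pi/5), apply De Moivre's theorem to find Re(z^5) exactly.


Step 1: By De Moivre's theorem, z^5 = 4^5 * e^(i*5*2*pi/5) = 1024 * (cos(2*pi) + i*sin(2*pi))
Step 2: |z|^5 = 4^5 = 1024
Step 3: Reduce the angle mod 2*pi: 2*pi - 2*pi = 0
Step 4: cos(0) = 1
Step 5: Re(z^5) = 1024 * 1 = 1024

1024


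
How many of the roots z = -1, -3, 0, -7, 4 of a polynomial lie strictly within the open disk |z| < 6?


Step 1: Check each root:
  z = -1: |-1| = 1 < 6
  z = -3: |-3| = 3 < 6
  z = 0: |0| = 0 < 6
  z = -7: |-7| = 7 >= 6
  z = 4: |4| = 4 < 6
Step 2: Count = 4

4


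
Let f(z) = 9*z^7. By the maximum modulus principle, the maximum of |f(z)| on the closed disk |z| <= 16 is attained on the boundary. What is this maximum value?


Step 1: On |z| = 16, |f(z)| = 9 * |z|^7 = 9 * 16^7
Step 2: By maximum modulus principle, maximum is on boundary.
Step 3: Maximum = 9 * 268435456 = 2415919104

2415919104


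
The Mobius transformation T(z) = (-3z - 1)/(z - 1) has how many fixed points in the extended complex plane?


Step 1: Fixed points satisfy T(z) = z
Step 2: z^2 + 2z + 1 = 0
Step 3: Discriminant = 2^2 - 4*1*1 = 0
Step 4: Number of fixed points = 1

1


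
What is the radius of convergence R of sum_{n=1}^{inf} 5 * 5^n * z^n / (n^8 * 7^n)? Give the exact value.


Step 1: General term a_n = 5 * 5^n / (n^8 * 7^n)
Step 2: By the root test, |a_n|^(1/n) = 5^(1/n) * 5 / (n^(8/n) * 7) -> 5/7 as n -> infinity (since 5^(1/n) -> 1 and n^(8/n) -> 1)
Step 3: R = 1/lim|a_n|^(1/n) = 7/5

7/5


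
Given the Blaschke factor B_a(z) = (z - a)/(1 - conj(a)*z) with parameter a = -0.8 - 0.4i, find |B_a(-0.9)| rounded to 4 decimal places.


Step 1: Numerator z0 - a = -0.9 - (-0.8 - 0.4i) = -0.1 + 0.4i
Step 2: Denominator 1 - conj(a)*z0 = 1 - (-0.8 + 0.4i)*(-0.9) = 0.28 + 0.36i
Step 3: |z0 - a|^2 = (-0.1)^2 + 0.4^2 = 0.17; |1 - conj(a)*z0|^2 = 0.28^2 + 0.36^2 = 0.208
Step 4: |B_a(-0.9)| = sqrt(0.17 / 0.208) = sqrt(0.817308)
Step 5: = 0.9041

0.9041


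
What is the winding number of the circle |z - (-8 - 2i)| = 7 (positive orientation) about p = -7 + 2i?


Step 1: Center c = (-8, -2), radius = 7
Step 2: |p - c|^2 = 1^2 + 4^2 = 17
Step 3: r^2 = 49
Step 4: |p-c| < r so winding number = 1

1


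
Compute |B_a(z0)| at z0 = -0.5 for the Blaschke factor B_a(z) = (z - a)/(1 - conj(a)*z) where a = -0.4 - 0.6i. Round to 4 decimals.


Step 1: Numerator z0 - a = -0.5 - (-0.4 - 0.6i) = -0.1 + 0.6i
Step 2: Denominator 1 - conj(a)*z0 = 1 - (-0.4 + 0.6i)*(-0.5) = 0.8 + 0.3i
Step 3: |z0 - a|^2 = (-0.1)^2 + 0.6^2 = 0.37; |1 - conj(a)*z0|^2 = 0.8^2 + 0.3^2 = 0.73
Step 4: |B_a(-0.5)| = sqrt(0.37 / 0.73) = sqrt(0.506849)
Step 5: = 0.7119

0.7119


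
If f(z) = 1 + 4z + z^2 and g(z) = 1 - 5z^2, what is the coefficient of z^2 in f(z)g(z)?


Step 1: z^2 term in f*g comes from: (1)*(-5z^2) + (4z)*(0) + (z^2)*(1)
Step 2: = -5 + 0 + 1
Step 3: = -4

-4


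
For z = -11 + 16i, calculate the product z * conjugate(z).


Step 1: conj(z) = -11 - 16i
Step 2: z * conj(z) = (-11)^2 + 16^2
Step 3: = 121 + 256 = 377

377


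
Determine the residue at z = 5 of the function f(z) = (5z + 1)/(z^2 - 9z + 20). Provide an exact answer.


Step 1: Q(z) = z^2 - 9z + 20 = (z - 5)(z - 4)
Step 2: Q'(z) = 2z - 9
Step 3: Q'(5) = 1, P(5) = 26
Step 4: Res = P(5)/Q'(5) = 26/1 = 26

26


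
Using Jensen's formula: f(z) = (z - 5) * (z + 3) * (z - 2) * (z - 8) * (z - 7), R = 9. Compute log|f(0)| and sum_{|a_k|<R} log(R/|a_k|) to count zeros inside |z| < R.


Jensen's formula: (1/2pi)*integral log|f(Re^it)|dt = log|f(0)| + sum_{|a_k|<R} log(R/|a_k|)
Step 1: f(0) = (-5) * 3 * (-2) * (-8) * (-7) = 1680
Step 2: log|f(0)| = log|5| + log|-3| + log|2| + log|8| + log|7| = 7.4265
Step 3: Zeros inside |z| < 9: 5, -3, 2, 8, 7
Step 4: Jensen sum = log(9/5) + log(9/3) + log(9/2) + log(9/8) + log(9/7) = 3.5596
Step 5: n(R) = number of terms in the Jensen sum = count of zeros inside |z| < 9 = 5

5


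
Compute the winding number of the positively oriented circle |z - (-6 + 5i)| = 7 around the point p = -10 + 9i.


Step 1: Center c = (-6, 5), radius = 7
Step 2: |p - c|^2 = (-4)^2 + 4^2 = 32
Step 3: r^2 = 49
Step 4: |p-c| < r so winding number = 1

1


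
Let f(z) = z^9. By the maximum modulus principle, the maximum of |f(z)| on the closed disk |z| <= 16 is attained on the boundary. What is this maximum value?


Step 1: On |z| = 16, |f(z)| = |z|^9 = 16^9
Step 2: By maximum modulus principle, maximum is on boundary.
Step 3: Maximum = 68719476736 = 68719476736

68719476736


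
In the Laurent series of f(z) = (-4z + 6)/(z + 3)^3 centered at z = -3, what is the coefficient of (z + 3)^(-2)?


Step 1: Write the numerator in powers of (z + 3): -4z + 6 = -4(z + 3) + (-4*(-3) + 6) = -4(z + 3) + 18
Step 2: Divide by (z + 3)^3: f(z) = 18(z + 3)^(-3) - 4(z + 3)^(-2)
Step 3: This finite sum is the Laurent series of f about z = -3.
Step 4: Coefficient of (z + 3)^(-2) = coefficient of (z + 3) in the re-centred numerator = -4

-4


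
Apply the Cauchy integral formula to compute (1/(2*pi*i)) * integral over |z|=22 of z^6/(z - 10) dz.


Step 1: f(z) = z^6, a = 10 is inside |z| = 22
Step 2: By Cauchy integral formula: (1/(2pi*i)) * integral = f(a)
Step 3: f(10) = 10^6 = 1000000

1000000


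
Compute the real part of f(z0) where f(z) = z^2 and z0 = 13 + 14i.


Step 1: z0 = 13 + 14i
Step 2: z0^2 = 13^2 - 14^2 + 364i
Step 3: real part = 169 - 196 = -27

-27


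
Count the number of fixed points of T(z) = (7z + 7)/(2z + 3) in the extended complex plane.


Step 1: Fixed points satisfy T(z) = z
Step 2: 2z^2 - 4z - 7 = 0
Step 3: Discriminant = (-4)^2 - 4*2*(-7) = 72
Step 4: Number of fixed points = 2

2


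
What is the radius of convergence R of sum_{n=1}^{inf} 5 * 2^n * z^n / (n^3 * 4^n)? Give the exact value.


Step 1: General term a_n = 5 * 2^n / (n^3 * 4^n)
Step 2: By the root test, |a_n|^(1/n) = 5^(1/n) * 2 / (n^(3/n) * 4) -> 2/4 as n -> infinity (since 5^(1/n) -> 1 and n^(3/n) -> 1)
Step 3: R = 1/lim|a_n|^(1/n) = 4/2 = 2

2


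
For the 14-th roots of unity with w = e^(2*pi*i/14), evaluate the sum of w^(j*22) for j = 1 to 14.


Step 1: The sum sum_{j=1}^{n} w^(k*j) equals n if n | k, else 0.
Step 2: Here n = 14, k = 22
Step 3: Does n divide k? 14 | 22 -> False
Step 4: Sum = 0

0


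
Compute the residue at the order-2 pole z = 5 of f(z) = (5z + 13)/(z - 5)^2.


Step 1: Pole of order 2 at z = 5
Step 2: Res = lim d/dz [(z - 5)^2 * f(z)] as z -> 5
Step 3: (z - 5)^2 * f(z) = 5z + 13
Step 4: d/dz[5z + 13] = 5

5


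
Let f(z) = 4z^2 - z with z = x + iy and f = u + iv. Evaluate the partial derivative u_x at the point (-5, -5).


Step 1: f(z) = 4(x+iy)^2 - (x+iy) + 0
Step 2: u = 4(x^2 - y^2) - x + 0
Step 3: u_x = 8x - 1
Step 4: At (-5, -5): u_x = -40 - 1 = -41

-41


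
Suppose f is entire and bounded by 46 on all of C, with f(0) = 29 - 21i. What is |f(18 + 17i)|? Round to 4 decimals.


Step 1: By Liouville's theorem, a bounded entire function is constant.
Step 2: f(z) = f(0) = 29 - 21i for all z.
Step 3: |f(w)| = |29 - 21i| = sqrt(841 + 441)
Step 4: = 35.805

35.805


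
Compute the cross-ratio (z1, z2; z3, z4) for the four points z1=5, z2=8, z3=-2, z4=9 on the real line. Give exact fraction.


Step 1: (z1-z3)(z2-z4) = 7 * (-1) = -7
Step 2: (z1-z4)(z2-z3) = (-4) * 10 = -40
Step 3: Cross-ratio = 7/40 = 7/40

7/40


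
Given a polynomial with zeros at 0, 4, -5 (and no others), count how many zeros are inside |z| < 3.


Step 1: Check each root:
  z = 0: |0| = 0 < 3
  z = 4: |4| = 4 >= 3
  z = -5: |-5| = 5 >= 3
Step 2: Count = 1

1


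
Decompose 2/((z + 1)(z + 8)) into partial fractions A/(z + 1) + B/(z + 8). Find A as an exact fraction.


Step 1: Multiply both sides by (z + 1) and set z = -1
Step 2: A = 2 / (-1 + 8)
Step 3: A = 2 / 7
Step 4: A = 2/7

2/7


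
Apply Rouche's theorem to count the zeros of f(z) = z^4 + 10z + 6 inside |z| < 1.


Step 1: On |z| = 1 the three terms have sizes |z^4| = 1^4 = 1, |10z| = 10*1 = 10, |6| = 6
Step 2: The dominant term is g(z) = 10z; let h(z) = z^4 + 6 so f = g + h
Step 3: On |z| = 1: |g| = 10 and |h| <= 1 + 6 = 7
Step 4: Since 10 > 7, |h| < |g| on |z| = 1, so by Rouche f has the same number of zeros as g inside |z| < 1
Step 5: g(z) = 10z has 1 zero (at the origin, multiplicity 1) inside |z| < 1. Answer = 1

1


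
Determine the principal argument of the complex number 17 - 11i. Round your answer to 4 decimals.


Step 1: z = 17 - 11i
Step 2: arg(z) = atan2(-11, 17)
Step 3: arg(z) = -0.5743

-0.5743


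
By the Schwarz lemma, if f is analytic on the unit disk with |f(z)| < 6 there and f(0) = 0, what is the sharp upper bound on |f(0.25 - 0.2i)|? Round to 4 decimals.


Step 1: g = f/6 maps D -> D with g(0) = 0, so by the Schwarz lemma |g(z)| <= |z|, i.e. |f(z)| <= 6|z|; this is sharp (f(z) = 6z).
Step 2: |z0|^2 = 0.25^2 + (-0.2)^2 = 0.1025
Step 3: |z0| = sqrt(0.1025) = 0.320156
Step 4: Best bound = 6 * |z0| = 6 * 0.320156 = 1.9209

1.9209


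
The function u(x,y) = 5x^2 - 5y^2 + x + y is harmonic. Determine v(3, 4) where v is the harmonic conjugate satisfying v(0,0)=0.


Step 1: v_x = -u_y = 10y - 1
Step 2: v_y = u_x = 10x + 1
Step 3: v = 10xy - x + y + C
Step 4: v(0,0) = 0 => C = 0
Step 5: v(3, 4) = 121

121


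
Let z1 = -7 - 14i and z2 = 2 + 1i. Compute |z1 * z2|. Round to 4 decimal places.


Step 1: |z1| = sqrt((-7)^2 + (-14)^2) = sqrt(245)
Step 2: |z2| = sqrt(2^2 + 1^2) = sqrt(5)
Step 3: |z1*z2| = |z1|*|z2| = sqrt(245) * sqrt(5) = sqrt(245 * 5) = sqrt(1225)
Step 4: = 35.0

35.0


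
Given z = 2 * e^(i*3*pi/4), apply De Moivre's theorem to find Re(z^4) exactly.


Step 1: By De Moivre's theorem, z^4 = 2^4 * e^(i*4*3*pi/4) = 16 * (cos(3*pi) + i*sin(3*pi))
Step 2: |z|^4 = 2^4 = 16
Step 3: Reduce the angle mod 2*pi: 3*pi - 2*pi = pi
Step 4: cos(pi) = -1
Step 5: Re(z^4) = 16 * (-1) = -16

-16


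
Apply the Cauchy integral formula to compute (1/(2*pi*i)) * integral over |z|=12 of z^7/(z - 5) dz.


Step 1: f(z) = z^7, a = 5 is inside |z| = 12
Step 2: By Cauchy integral formula: (1/(2pi*i)) * integral = f(a)
Step 3: f(5) = 5^7 = 78125

78125


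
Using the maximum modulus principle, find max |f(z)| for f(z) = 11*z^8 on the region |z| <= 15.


Step 1: On |z| = 15, |f(z)| = 11 * |z|^8 = 11 * 15^8
Step 2: By maximum modulus principle, maximum is on boundary.
Step 3: Maximum = 11 * 2562890625 = 28191796875

28191796875


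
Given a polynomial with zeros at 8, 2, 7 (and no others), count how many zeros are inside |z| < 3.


Step 1: Check each root:
  z = 8: |8| = 8 >= 3
  z = 2: |2| = 2 < 3
  z = 7: |7| = 7 >= 3
Step 2: Count = 1

1


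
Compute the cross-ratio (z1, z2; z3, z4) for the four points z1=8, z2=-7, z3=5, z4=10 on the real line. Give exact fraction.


Step 1: (z1-z3)(z2-z4) = 3 * (-17) = -51
Step 2: (z1-z4)(z2-z3) = (-2) * (-12) = 24
Step 3: Cross-ratio = -51/24 = -17/8

-17/8


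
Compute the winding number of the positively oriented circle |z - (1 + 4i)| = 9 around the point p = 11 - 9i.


Step 1: Center c = (1, 4), radius = 9
Step 2: |p - c|^2 = 10^2 + (-13)^2 = 269
Step 3: r^2 = 81
Step 4: |p-c| > r so winding number = 0

0


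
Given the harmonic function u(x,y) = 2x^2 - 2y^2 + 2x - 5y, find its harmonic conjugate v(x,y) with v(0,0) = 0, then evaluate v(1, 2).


Step 1: v_x = -u_y = 4y + 5
Step 2: v_y = u_x = 4x + 2
Step 3: v = 4xy + 5x + 2y + C
Step 4: v(0,0) = 0 => C = 0
Step 5: v(1, 2) = 17

17


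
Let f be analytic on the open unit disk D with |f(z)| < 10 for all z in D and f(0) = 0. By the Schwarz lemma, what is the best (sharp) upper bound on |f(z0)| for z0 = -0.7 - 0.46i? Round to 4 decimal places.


Step 1: g = f/10 maps D -> D with g(0) = 0, so by the Schwarz lemma |g(z)| <= |z|, i.e. |f(z)| <= 10|z|; this is sharp (f(z) = 10z).
Step 2: |z0|^2 = (-0.7)^2 + (-0.46)^2 = 0.7016
Step 3: |z0| = sqrt(0.7016) = 0.837616
Step 4: Best bound = 10 * |z0| = 10 * 0.837616 = 8.3762

8.3762


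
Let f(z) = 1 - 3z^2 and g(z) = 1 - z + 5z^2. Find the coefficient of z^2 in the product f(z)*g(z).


Step 1: z^2 term in f*g comes from: (1)*(5z^2) + (0)*(-z) + (-3z^2)*(1)
Step 2: = 5 + 0 - 3
Step 3: = 2

2


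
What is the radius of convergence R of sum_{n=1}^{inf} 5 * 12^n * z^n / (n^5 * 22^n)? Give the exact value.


Step 1: General term a_n = 5 * 12^n / (n^5 * 22^n)
Step 2: By the root test, |a_n|^(1/n) = 5^(1/n) * 12 / (n^(5/n) * 22) -> 12/22 as n -> infinity (since 5^(1/n) -> 1 and n^(5/n) -> 1)
Step 3: R = 1/lim|a_n|^(1/n) = 22/12 = 11/6

11/6


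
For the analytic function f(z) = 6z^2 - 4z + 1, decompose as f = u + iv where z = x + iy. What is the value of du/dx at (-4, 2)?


Step 1: f(z) = 6(x+iy)^2 - 4(x+iy) + 1
Step 2: u = 6(x^2 - y^2) - 4x + 1
Step 3: u_x = 12x - 4
Step 4: At (-4, 2): u_x = -48 - 4 = -52

-52


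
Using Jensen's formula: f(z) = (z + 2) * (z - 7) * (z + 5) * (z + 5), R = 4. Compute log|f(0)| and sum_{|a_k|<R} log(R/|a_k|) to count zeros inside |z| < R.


Jensen's formula: (1/2pi)*integral log|f(Re^it)|dt = log|f(0)| + sum_{|a_k|<R} log(R/|a_k|)
Step 1: f(0) = 2 * (-7) * 5 * 5 = -350
Step 2: log|f(0)| = log|-2| + log|7| + log|-5| + log|-5| = 5.8579
Step 3: Zeros inside |z| < 4: -2
Step 4: Jensen sum = log(4/2) = 0.6931
Step 5: n(R) = number of terms in the Jensen sum = count of zeros inside |z| < 4 = 1

1


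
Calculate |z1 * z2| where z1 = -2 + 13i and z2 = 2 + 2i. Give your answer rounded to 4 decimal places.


Step 1: |z1| = sqrt((-2)^2 + 13^2) = sqrt(173)
Step 2: |z2| = sqrt(2^2 + 2^2) = sqrt(8)
Step 3: |z1*z2| = |z1|*|z2| = sqrt(173) * sqrt(8) = sqrt(173 * 8) = sqrt(1384)
Step 4: = 37.2022

37.2022


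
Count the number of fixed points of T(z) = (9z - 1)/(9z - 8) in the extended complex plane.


Step 1: Fixed points satisfy T(z) = z
Step 2: 9z^2 - 17z + 1 = 0
Step 3: Discriminant = (-17)^2 - 4*9*1 = 253
Step 4: Number of fixed points = 2

2


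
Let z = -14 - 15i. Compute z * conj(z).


Step 1: conj(z) = -14 + 15i
Step 2: z * conj(z) = (-14)^2 + (-15)^2
Step 3: = 196 + 225 = 421

421


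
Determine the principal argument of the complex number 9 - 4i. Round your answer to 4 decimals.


Step 1: z = 9 - 4i
Step 2: arg(z) = atan2(-4, 9)
Step 3: arg(z) = -0.4182

-0.4182


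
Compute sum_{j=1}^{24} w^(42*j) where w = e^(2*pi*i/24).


Step 1: The sum sum_{j=1}^{n} w^(k*j) equals n if n | k, else 0.
Step 2: Here n = 24, k = 42
Step 3: Does n divide k? 24 | 42 -> False
Step 4: Sum = 0

0


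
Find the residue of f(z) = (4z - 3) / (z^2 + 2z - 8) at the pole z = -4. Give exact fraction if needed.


Step 1: Q(z) = z^2 + 2z - 8 = (z + 4)(z - 2)
Step 2: Q'(z) = 2z + 2
Step 3: Q'(-4) = -6, P(-4) = -19
Step 4: Res = P(-4)/Q'(-4) = -19/(-6) = 19/6

19/6


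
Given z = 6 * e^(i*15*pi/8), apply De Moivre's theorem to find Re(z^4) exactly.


Step 1: By De Moivre's theorem, z^4 = 6^4 * e^(i*4*15*pi/8) = 1296 * (cos(15*pi/2) + i*sin(15*pi/2))
Step 2: |z|^4 = 6^4 = 1296
Step 3: Reduce the angle mod 2*pi: 15*pi/2 - 6*pi = 3*pi/2
Step 4: cos(3*pi/2) = 0
Step 5: Re(z^4) = 1296 * 0 = 0

0


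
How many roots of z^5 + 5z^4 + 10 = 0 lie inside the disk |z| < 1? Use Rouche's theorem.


Step 1: On |z| = 1 the three terms have sizes |z^5| = 1^5 = 1, |5z^4| = 5*1^4 = 5, |10| = 10
Step 2: The dominant term is g(z) = 10; let h(z) = z^5 + 5z^4 so f = g + h
Step 3: On |z| = 1: |g| = 10 and |h| <= 1 + 5 = 6
Step 4: Since 10 > 6, |h| < |g| on |z| = 1, so by Rouche f has the same number of zeros as g inside |z| < 1
Step 5: g(z) = 10 is a nonzero constant with no zeros inside |z| < 1. Answer = 0

0


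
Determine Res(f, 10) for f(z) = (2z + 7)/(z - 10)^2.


Step 1: Pole of order 2 at z = 10
Step 2: Res = lim d/dz [(z - 10)^2 * f(z)] as z -> 10
Step 3: (z - 10)^2 * f(z) = 2z + 7
Step 4: d/dz[2z + 7] = 2

2


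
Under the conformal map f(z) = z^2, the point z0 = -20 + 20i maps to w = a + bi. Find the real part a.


Step 1: z0 = -20 + 20i
Step 2: z0^2 = (-20)^2 - 20^2 - 800i
Step 3: real part = 400 - 400 = 0

0


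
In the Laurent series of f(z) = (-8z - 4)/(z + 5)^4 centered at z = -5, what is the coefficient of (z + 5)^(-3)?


Step 1: Write the numerator in powers of (z + 5): -8z - 4 = -8(z + 5) + (-8*(-5) - 4) = -8(z + 5) + 36
Step 2: Divide by (z + 5)^4: f(z) = 36(z + 5)^(-4) - 8(z + 5)^(-3)
Step 3: This finite sum is the Laurent series of f about z = -5.
Step 4: Coefficient of (z + 5)^(-3) = coefficient of (z + 5) in the re-centred numerator = -8

-8


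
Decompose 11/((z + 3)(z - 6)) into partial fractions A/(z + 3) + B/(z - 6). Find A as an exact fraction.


Step 1: Multiply both sides by (z + 3) and set z = -3
Step 2: A = 11 / (-3 - 6)
Step 3: A = 11 / (-9)
Step 4: A = -11/9

-11/9


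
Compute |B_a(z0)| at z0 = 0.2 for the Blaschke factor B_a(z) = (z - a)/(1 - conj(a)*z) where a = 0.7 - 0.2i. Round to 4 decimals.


Step 1: Numerator z0 - a = 0.2 - (0.7 - 0.2i) = -0.5 + 0.2i
Step 2: Denominator 1 - conj(a)*z0 = 1 - (0.7 + 0.2i)*0.2 = 0.86 - 0.04i
Step 3: |z0 - a|^2 = (-0.5)^2 + 0.2^2 = 0.29; |1 - conj(a)*z0|^2 = 0.86^2 + (-0.04)^2 = 0.7412
Step 4: |B_a(0.2)| = sqrt(0.29 / 0.7412) = sqrt(0.391257)
Step 5: = 0.6255

0.6255


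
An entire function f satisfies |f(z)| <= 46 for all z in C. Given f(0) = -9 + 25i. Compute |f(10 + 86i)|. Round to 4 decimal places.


Step 1: By Liouville's theorem, a bounded entire function is constant.
Step 2: f(z) = f(0) = -9 + 25i for all z.
Step 3: |f(w)| = |-9 + 25i| = sqrt(81 + 625)
Step 4: = 26.5707

26.5707


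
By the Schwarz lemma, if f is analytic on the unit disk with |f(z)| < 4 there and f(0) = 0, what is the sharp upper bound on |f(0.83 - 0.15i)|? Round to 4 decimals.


Step 1: g = f/4 maps D -> D with g(0) = 0, so by the Schwarz lemma |g(z)| <= |z|, i.e. |f(z)| <= 4|z|; this is sharp (f(z) = 4z).
Step 2: |z0|^2 = 0.83^2 + (-0.15)^2 = 0.7114
Step 3: |z0| = sqrt(0.7114) = 0.843445
Step 4: Best bound = 4 * |z0| = 4 * 0.843445 = 3.3738

3.3738


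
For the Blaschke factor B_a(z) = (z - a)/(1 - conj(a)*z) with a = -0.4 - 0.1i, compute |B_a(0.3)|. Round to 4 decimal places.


Step 1: Numerator z0 - a = 0.3 - (-0.4 - 0.1i) = 0.7 + 0.1i
Step 2: Denominator 1 - conj(a)*z0 = 1 - (-0.4 + 0.1i)*0.3 = 1.12 - 0.03i
Step 3: |z0 - a|^2 = 0.7^2 + 0.1^2 = 0.5; |1 - conj(a)*z0|^2 = 1.12^2 + (-0.03)^2 = 1.2553
Step 4: |B_a(0.3)| = sqrt(0.5 / 1.2553) = sqrt(0.398311)
Step 5: = 0.6311

0.6311


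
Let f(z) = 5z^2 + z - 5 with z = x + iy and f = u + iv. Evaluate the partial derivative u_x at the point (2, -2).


Step 1: f(z) = 5(x+iy)^2 + (x+iy) - 5
Step 2: u = 5(x^2 - y^2) + x - 5
Step 3: u_x = 10x + 1
Step 4: At (2, -2): u_x = 20 + 1 = 21

21


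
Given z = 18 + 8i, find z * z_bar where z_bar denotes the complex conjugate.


Step 1: conj(z) = 18 - 8i
Step 2: z * conj(z) = 18^2 + 8^2
Step 3: = 324 + 64 = 388

388


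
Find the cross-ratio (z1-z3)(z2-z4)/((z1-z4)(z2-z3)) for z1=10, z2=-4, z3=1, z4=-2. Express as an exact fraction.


Step 1: (z1-z3)(z2-z4) = 9 * (-2) = -18
Step 2: (z1-z4)(z2-z3) = 12 * (-5) = -60
Step 3: Cross-ratio = 18/60 = 3/10

3/10


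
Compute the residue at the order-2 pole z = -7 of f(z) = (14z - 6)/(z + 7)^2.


Step 1: Pole of order 2 at z = -7
Step 2: Res = lim d/dz [(z + 7)^2 * f(z)] as z -> -7
Step 3: (z + 7)^2 * f(z) = 14z - 6
Step 4: d/dz[14z - 6] = 14

14


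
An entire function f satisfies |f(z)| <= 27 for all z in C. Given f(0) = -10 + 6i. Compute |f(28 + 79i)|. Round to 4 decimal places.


Step 1: By Liouville's theorem, a bounded entire function is constant.
Step 2: f(z) = f(0) = -10 + 6i for all z.
Step 3: |f(w)| = |-10 + 6i| = sqrt(100 + 36)
Step 4: = 11.6619

11.6619


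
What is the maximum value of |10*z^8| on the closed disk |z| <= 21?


Step 1: On |z| = 21, |f(z)| = 10 * |z|^8 = 10 * 21^8
Step 2: By maximum modulus principle, maximum is on boundary.
Step 3: Maximum = 10 * 37822859361 = 378228593610

378228593610


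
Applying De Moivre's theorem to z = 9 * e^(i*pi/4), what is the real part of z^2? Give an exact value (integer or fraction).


Step 1: By De Moivre's theorem, z^2 = 9^2 * e^(i*2*pi/4) = 81 * (cos(pi/2) + i*sin(pi/2))
Step 2: |z|^2 = 9^2 = 81
Step 3: The angle pi/2 already lies in [0, 2*pi)
Step 4: cos(pi/2) = 0
Step 5: Re(z^2) = 81 * 0 = 0

0


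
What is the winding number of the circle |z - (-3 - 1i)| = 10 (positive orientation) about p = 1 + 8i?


Step 1: Center c = (-3, -1), radius = 10
Step 2: |p - c|^2 = 4^2 + 9^2 = 97
Step 3: r^2 = 100
Step 4: |p-c| < r so winding number = 1

1


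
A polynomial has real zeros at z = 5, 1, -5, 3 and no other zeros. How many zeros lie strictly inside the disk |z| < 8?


Step 1: Check each root:
  z = 5: |5| = 5 < 8
  z = 1: |1| = 1 < 8
  z = -5: |-5| = 5 < 8
  z = 3: |3| = 3 < 8
Step 2: Count = 4

4


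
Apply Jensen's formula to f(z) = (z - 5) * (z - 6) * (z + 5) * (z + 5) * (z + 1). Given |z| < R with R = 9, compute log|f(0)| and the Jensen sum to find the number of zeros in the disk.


Jensen's formula: (1/2pi)*integral log|f(Re^it)|dt = log|f(0)| + sum_{|a_k|<R} log(R/|a_k|)
Step 1: f(0) = (-5) * (-6) * 5 * 5 * 1 = 750
Step 2: log|f(0)| = log|5| + log|6| + log|-5| + log|-5| + log|-1| = 6.6201
Step 3: Zeros inside |z| < 9: 5, 6, -5, -5, -1
Step 4: Jensen sum = log(9/5) + log(9/6) + log(9/5) + log(9/5) + log(9/1) = 4.366
Step 5: n(R) = number of terms in the Jensen sum = count of zeros inside |z| < 9 = 5

5


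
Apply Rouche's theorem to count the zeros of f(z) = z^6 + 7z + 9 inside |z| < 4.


Step 1: On |z| = 4 the three terms have sizes |z^6| = 4^6 = 4096, |7z| = 7*4 = 28, |9| = 9
Step 2: The dominant term is g(z) = z^6; let h(z) = 7z + 9 so f = g + h
Step 3: On |z| = 4: |g| = 4096 and |h| <= 28 + 9 = 37
Step 4: Since 4096 > 37, |h| < |g| on |z| = 4, so by Rouche f has the same number of zeros as g inside |z| < 4
Step 5: g(z) = z^6 has 6 zeros (all at the origin) inside |z| < 4. Answer = 6

6


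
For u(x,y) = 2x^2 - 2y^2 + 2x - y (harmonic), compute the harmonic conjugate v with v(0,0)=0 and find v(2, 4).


Step 1: v_x = -u_y = 4y + 1
Step 2: v_y = u_x = 4x + 2
Step 3: v = 4xy + x + 2y + C
Step 4: v(0,0) = 0 => C = 0
Step 5: v(2, 4) = 42

42


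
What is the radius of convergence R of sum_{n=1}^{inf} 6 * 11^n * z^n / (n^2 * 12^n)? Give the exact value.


Step 1: General term a_n = 6 * 11^n / (n^2 * 12^n)
Step 2: By the root test, |a_n|^(1/n) = 6^(1/n) * 11 / (n^(2/n) * 12) -> 11/12 as n -> infinity (since 6^(1/n) -> 1 and n^(2/n) -> 1)
Step 3: R = 1/lim|a_n|^(1/n) = 12/11

12/11


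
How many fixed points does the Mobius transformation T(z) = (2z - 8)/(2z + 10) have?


Step 1: Fixed points satisfy T(z) = z
Step 2: 2z^2 + 8z + 8 = 0
Step 3: Discriminant = 8^2 - 4*2*8 = 0
Step 4: Number of fixed points = 1

1


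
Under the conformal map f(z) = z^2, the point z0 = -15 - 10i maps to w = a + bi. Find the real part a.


Step 1: z0 = -15 - 10i
Step 2: z0^2 = (-15)^2 - (-10)^2 + 300i
Step 3: real part = 225 - 100 = 125

125


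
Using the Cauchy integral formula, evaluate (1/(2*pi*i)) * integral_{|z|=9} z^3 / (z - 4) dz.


Step 1: f(z) = z^3, a = 4 is inside |z| = 9
Step 2: By Cauchy integral formula: (1/(2pi*i)) * integral = f(a)
Step 3: f(4) = 4^3 = 64

64


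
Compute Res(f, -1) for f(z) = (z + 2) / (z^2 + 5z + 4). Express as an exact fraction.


Step 1: Q(z) = z^2 + 5z + 4 = (z + 1)(z + 4)
Step 2: Q'(z) = 2z + 5
Step 3: Q'(-1) = 3, P(-1) = 1
Step 4: Res = P(-1)/Q'(-1) = 1/3 = 1/3

1/3


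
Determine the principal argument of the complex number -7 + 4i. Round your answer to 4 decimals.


Step 1: z = -7 + 4i
Step 2: arg(z) = atan2(4, -7)
Step 3: arg(z) = 2.6224

2.6224


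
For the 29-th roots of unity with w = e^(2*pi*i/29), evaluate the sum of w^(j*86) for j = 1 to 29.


Step 1: The sum sum_{j=1}^{n} w^(k*j) equals n if n | k, else 0.
Step 2: Here n = 29, k = 86
Step 3: Does n divide k? 29 | 86 -> False
Step 4: Sum = 0

0


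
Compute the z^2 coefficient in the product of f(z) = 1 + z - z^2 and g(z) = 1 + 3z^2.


Step 1: z^2 term in f*g comes from: (1)*(3z^2) + (z)*(0) + (-z^2)*(1)
Step 2: = 3 + 0 - 1
Step 3: = 2

2


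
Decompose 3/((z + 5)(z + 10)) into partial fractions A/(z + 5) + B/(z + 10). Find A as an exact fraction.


Step 1: Multiply both sides by (z + 5) and set z = -5
Step 2: A = 3 / (-5 + 10)
Step 3: A = 3 / 5
Step 4: A = 3/5

3/5


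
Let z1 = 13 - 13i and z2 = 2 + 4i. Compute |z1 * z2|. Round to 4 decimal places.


Step 1: |z1| = sqrt(13^2 + (-13)^2) = sqrt(338)
Step 2: |z2| = sqrt(2^2 + 4^2) = sqrt(20)
Step 3: |z1*z2| = |z1|*|z2| = sqrt(338) * sqrt(20) = sqrt(338 * 20) = sqrt(6760)
Step 4: = 82.2192

82.2192


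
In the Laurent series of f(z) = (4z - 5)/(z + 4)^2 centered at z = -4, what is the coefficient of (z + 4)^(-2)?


Step 1: Write the numerator in powers of (z + 4): 4z - 5 = 4(z + 4) + (4*(-4) - 5) = 4(z + 4) - 21
Step 2: Divide by (z + 4)^2: f(z) = -21(z + 4)^(-2) + 4(z + 4)^(-1)
Step 3: This finite sum is the Laurent series of f about z = -4.
Step 4: Coefficient of (z + 4)^(-2) = 4*(-4) - 5 = -21

-21


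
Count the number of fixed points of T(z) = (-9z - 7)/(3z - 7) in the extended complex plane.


Step 1: Fixed points satisfy T(z) = z
Step 2: 3z^2 + 2z + 7 = 0
Step 3: Discriminant = 2^2 - 4*3*7 = -80
Step 4: Number of fixed points = 2

2


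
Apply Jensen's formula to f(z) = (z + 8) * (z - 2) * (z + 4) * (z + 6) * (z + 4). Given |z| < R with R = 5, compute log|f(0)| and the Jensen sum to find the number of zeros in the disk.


Jensen's formula: (1/2pi)*integral log|f(Re^it)|dt = log|f(0)| + sum_{|a_k|<R} log(R/|a_k|)
Step 1: f(0) = 8 * (-2) * 4 * 6 * 4 = -1536
Step 2: log|f(0)| = log|-8| + log|2| + log|-4| + log|-6| + log|-4| = 7.3369
Step 3: Zeros inside |z| < 5: 2, -4, -4
Step 4: Jensen sum = log(5/2) + log(5/4) + log(5/4) = 1.3626
Step 5: n(R) = number of terms in the Jensen sum = count of zeros inside |z| < 5 = 3

3


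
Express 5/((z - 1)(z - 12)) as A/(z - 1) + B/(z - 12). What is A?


Step 1: Multiply both sides by (z - 1) and set z = 1
Step 2: A = 5 / (1 - 12)
Step 3: A = 5 / (-11)
Step 4: A = -5/11

-5/11
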